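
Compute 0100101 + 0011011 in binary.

Add column by column from the right: bit + bit + carry-in; write the sum mod 2, carry 1 when the sum is 2 or 3.
carry:  1111110
        0100101
+       0011011
---------------
       01000000
(the carry out of the leftmost column, 0, becomes the leading bit)
Decimal check:
  0100101 = 32 + 4 + 1 = 37
  0011011 = 16 + 8 + 2 + 1 = 27
  37 + 27 = 64, and 01000000 = 64 ✓



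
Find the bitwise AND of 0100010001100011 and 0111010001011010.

AND: 1 only when both bits are 1
  0100010001100011
& 0111010001011010
------------------
  0100010001000010
Decimal: 17507 & 29786 = 17474



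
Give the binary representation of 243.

Using repeated division by 2:
243 ÷ 2 = 121 remainder 1
121 ÷ 2 = 60 remainder 1
60 ÷ 2 = 30 remainder 0
30 ÷ 2 = 15 remainder 0
15 ÷ 2 = 7 remainder 1
7 ÷ 2 = 3 remainder 1
3 ÷ 2 = 1 remainder 1
1 ÷ 2 = 0 remainder 1
Reading remainders bottom to top: 11110011



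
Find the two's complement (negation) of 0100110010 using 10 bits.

Original: 0100110010
Step 1 - Invert all bits: 1011001101
Step 2 - Add 1: 1011001110
Verification: 0100110010 + 1011001110 = 10000000000; discarding the end carry (carry out of the top bit) leaves the 10-bit value 0000000000, as required for x + (-x)



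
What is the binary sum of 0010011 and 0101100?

Add column by column from the right: bit + bit + carry-in; write the sum mod 2, carry 1 when the sum is 2 or 3.
carry:  0000000
        0010011
+       0101100
---------------
       00111111
(the carry out of the leftmost column, 0, becomes the leading bit)
Decimal check:
  0010011 = 16 + 2 + 1 = 19
  0101100 = 32 + 8 + 4 = 44
  19 + 44 = 63, and 00111111 = 32 + 16 + 8 + 4 + 2 + 1 = 63 ✓



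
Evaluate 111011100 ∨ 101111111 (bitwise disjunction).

OR: 1 when either bit is 1
  111011100
| 101111111
-----------
  111111111
Decimal: 476 | 383 = 511



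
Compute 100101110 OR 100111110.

OR: 1 when either bit is 1
  100101110
| 100111110
-----------
  100111110
Decimal: 302 | 318 = 318



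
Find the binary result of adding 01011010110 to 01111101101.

Add column by column from the right: bit + bit + carry-in; write the sum mod 2, carry 1 when the sum is 2 or 3.
carry:  11111111000
        01011010110
+       01111101101
-------------------
       011011000011
(the carry out of the leftmost column, 0, becomes the leading bit)
Decimal check:
  01011010110 = 512 + 128 + 64 + 16 + 4 + 2 = 726
  01111101101 = 512 + 256 + 128 + 64 + 32 + 8 + 4 + 1 = 1005
  726 + 1005 = 1731, and 011011000011 = 1024 + 512 + 128 + 64 + 2 + 1 = 1731 ✓



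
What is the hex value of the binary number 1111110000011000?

Group into 4-bit nibbles from right:
  1111 = F
  1100 = C
  0001 = 1
  1000 = 8
Result: FC18



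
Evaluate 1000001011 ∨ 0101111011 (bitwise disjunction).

OR: 1 when either bit is 1
  1000001011
| 0101111011
------------
  1101111011
Decimal: 523 | 379 = 891



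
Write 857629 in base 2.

Using repeated division by 2:
857629 ÷ 2 = 428814 remainder 1
428814 ÷ 2 = 214407 remainder 0
214407 ÷ 2 = 107203 remainder 1
107203 ÷ 2 = 53601 remainder 1
53601 ÷ 2 = 26800 remainder 1
26800 ÷ 2 = 13400 remainder 0
13400 ÷ 2 = 6700 remainder 0
6700 ÷ 2 = 3350 remainder 0
3350 ÷ 2 = 1675 remainder 0
1675 ÷ 2 = 837 remainder 1
837 ÷ 2 = 418 remainder 1
418 ÷ 2 = 209 remainder 0
209 ÷ 2 = 104 remainder 1
104 ÷ 2 = 52 remainder 0
52 ÷ 2 = 26 remainder 0
26 ÷ 2 = 13 remainder 0
13 ÷ 2 = 6 remainder 1
6 ÷ 2 = 3 remainder 0
3 ÷ 2 = 1 remainder 1
1 ÷ 2 = 0 remainder 1
Reading remainders bottom to top: 11010001011000011101



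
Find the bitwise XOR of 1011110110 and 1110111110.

XOR: 1 when bits differ
  1011110110
^ 1110111110
------------
  0101001000
Decimal: 758 ^ 958 = 328



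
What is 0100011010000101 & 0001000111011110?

AND: 1 only when both bits are 1
  0100011010000101
& 0001000111011110
------------------
  0000000010000100
Decimal: 18053 & 4574 = 132



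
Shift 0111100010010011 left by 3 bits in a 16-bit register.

Original: 0111100010010011 (decimal 30867)
Shift left by 3 positions
Append 3 zeros on the right and drop the 3 high bits that overflow the 16-bit width
Result: 1100010010011000 (decimal 50328)
Equivalent: 30867 << 3 = 30867 × 2^3 = 246936, truncated to 16 bits = 50328



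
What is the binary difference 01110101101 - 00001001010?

Method 1 - Direct subtraction (column by column from the right: bit − bit − borrow-in; if negative, add 2 and borrow 1 from the next column):
borrow: 00010000100
        01110101101
-       00001001010
-------------------
        01101100011

Method 2 - Add two's complement:
Two's complement of 00001001010: invert → 11110110101, add 1 → 11110110110
  01110101101
+ 11110110110
-------------
 101101100011  (end carry out of the top bit = 1)
Discarding the end carry: 01101100011
Decimal check:
  01110101101 = 512 + 256 + 128 + 32 + 8 + 4 + 1 = 941
  00001001010 = 64 + 8 + 2 = 74
  941 - 74 = 867, and 01101100011 = 512 + 256 + 64 + 32 + 2 + 1 = 867 ✓



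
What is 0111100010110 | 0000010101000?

OR: 1 when either bit is 1
  0111100010110
| 0000010101000
---------------
  0111110111110
Decimal: 3862 | 168 = 4030



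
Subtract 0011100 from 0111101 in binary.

Method 1 - Direct subtraction (column by column from the right: bit − bit − borrow-in; if negative, add 2 and borrow 1 from the next column):
borrow: 0000000
        0111101
-       0011100
---------------
        0100001

Method 2 - Add two's complement:
Two's complement of 0011100: invert → 1100011, add 1 → 1100100
  0111101
+ 1100100
---------
 10100001  (end carry out of the top bit = 1)
Discarding the end carry: 0100001
Decimal check:
  0111101 = 32 + 16 + 8 + 4 + 1 = 61
  0011100 = 16 + 8 + 4 = 28
  61 - 28 = 33, and 0100001 = 32 + 1 = 33 ✓



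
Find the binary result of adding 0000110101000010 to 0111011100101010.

Add column by column from the right: bit + bit + carry-in; write the sum mod 2, carry 1 when the sum is 2 or 3.
carry:  1111111000000100
        0000110101000010
+       0111011100101010
------------------------
       01000010001101100
(the carry out of the leftmost column, 0, becomes the leading bit)
Decimal check:
  0000110101000010 = 2048 + 1024 + 256 + 64 + 2 = 3394
  0111011100101010 = 16384 + 8192 + 4096 + 1024 + 512 + 256 + 32 + 8 + 2 = 30506
  3394 + 30506 = 33900, and 01000010001101100 = 32768 + 1024 + 64 + 32 + 8 + 4 = 33900 ✓



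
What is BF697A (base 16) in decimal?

Expand by place value (powers of 16):
Digit values: B = 11, F = 15, A = 10
BF697A = 11 × 16^5 + 15 × 16^4 + 6 × 16^3 + 9 × 16^2 + 7 × 16^1 + 10 × 16^0
= 11 × 1048576 + 15 × 65536 + 6 × 4096 + 9 × 256 + 7 × 16 + 10 × 1
= 11534336 + 983040 + 24576 + 2304 + 112 + 10
= 12544378



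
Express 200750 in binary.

Using repeated division by 2:
200750 ÷ 2 = 100375 remainder 0
100375 ÷ 2 = 50187 remainder 1
50187 ÷ 2 = 25093 remainder 1
25093 ÷ 2 = 12546 remainder 1
12546 ÷ 2 = 6273 remainder 0
6273 ÷ 2 = 3136 remainder 1
3136 ÷ 2 = 1568 remainder 0
1568 ÷ 2 = 784 remainder 0
784 ÷ 2 = 392 remainder 0
392 ÷ 2 = 196 remainder 0
196 ÷ 2 = 98 remainder 0
98 ÷ 2 = 49 remainder 0
49 ÷ 2 = 24 remainder 1
24 ÷ 2 = 12 remainder 0
12 ÷ 2 = 6 remainder 0
6 ÷ 2 = 3 remainder 0
3 ÷ 2 = 1 remainder 1
1 ÷ 2 = 0 remainder 1
Reading remainders bottom to top: 110001000000101110



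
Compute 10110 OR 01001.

OR: 1 when either bit is 1
  10110
| 01001
-------
  11111
Decimal: 22 | 9 = 31



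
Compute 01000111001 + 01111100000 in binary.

Add column by column from the right: bit + bit + carry-in; write the sum mod 2, carry 1 when the sum is 2 or 3.
carry:  11111000000
        01000111001
+       01111100000
-------------------
       011000011001
(the carry out of the leftmost column, 0, becomes the leading bit)
Decimal check:
  01000111001 = 512 + 32 + 16 + 8 + 1 = 569
  01111100000 = 512 + 256 + 128 + 64 + 32 = 992
  569 + 992 = 1561, and 011000011001 = 1024 + 512 + 16 + 8 + 1 = 1561 ✓



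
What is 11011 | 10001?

OR: 1 when either bit is 1
  11011
| 10001
-------
  11011
Decimal: 27 | 17 = 27



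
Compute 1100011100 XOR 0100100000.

XOR: 1 when bits differ
  1100011100
^ 0100100000
------------
  1000111100
Decimal: 796 ^ 288 = 572



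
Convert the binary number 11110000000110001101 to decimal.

Sum of powers of 2 for each 1-bit:
2^0 + 2^2 + 2^3 + 2^7 + 2^8 + 2^16 + 2^17 + 2^18 + 2^19
= 1 + 4 + 8 + 128 + 256 + 65536 + 131072 + 262144 + 524288
= 983437



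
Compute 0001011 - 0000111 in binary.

Method 1 - Direct subtraction (column by column from the right: bit − bit − borrow-in; if negative, add 2 and borrow 1 from the next column):
borrow: 0001000
        0001011
-       0000111
---------------
        0000100

Method 2 - Add two's complement:
Two's complement of 0000111: invert → 1111000, add 1 → 1111001
  0001011
+ 1111001
---------
 10000100  (end carry out of the top bit = 1)
Discarding the end carry: 0000100
Decimal check:
  0001011 = 8 + 2 + 1 = 11
  0000111 = 4 + 2 + 1 = 7
  11 - 7 = 4, and 0000100 = 4 ✓



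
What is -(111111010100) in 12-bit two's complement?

Original (sign bit 1, negative): 111111010100
Step 1 - Invert all bits: 000000101011
Step 2 - Add 1: 000000101100
Verification: 111111010100 + 000000101100 = 1000000000000; discarding the end carry (carry out of the top bit) leaves the 12-bit value 000000000000, as required for x + (-x)



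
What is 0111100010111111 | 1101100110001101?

OR: 1 when either bit is 1
  0111100010111111
| 1101100110001101
------------------
  1111100110111111
Decimal: 30911 | 55693 = 63935



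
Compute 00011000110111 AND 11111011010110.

AND: 1 only when both bits are 1
  00011000110111
& 11111011010110
----------------
  00011000010110
Decimal: 1591 & 16086 = 1558



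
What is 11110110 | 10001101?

OR: 1 when either bit is 1
  11110110
| 10001101
----------
  11111111
Decimal: 246 | 141 = 255



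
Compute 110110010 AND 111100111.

AND: 1 only when both bits are 1
  110110010
& 111100111
-----------
  110100010
Decimal: 434 & 487 = 418



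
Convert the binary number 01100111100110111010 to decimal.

Sum of powers of 2 for each 1-bit:
2^1 + 2^3 + 2^4 + 2^5 + 2^7 + 2^8 + 2^11 + 2^12 + 2^13 + 2^14 + 2^17 + 2^18
= 2 + 8 + 16 + 32 + 128 + 256 + 2048 + 4096 + 8192 + 16384 + 131072 + 262144
= 424378



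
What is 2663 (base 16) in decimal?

Expand by place value (powers of 16):
2663 = 2 × 16^3 + 6 × 16^2 + 6 × 16^1 + 3 × 16^0
= 2 × 4096 + 6 × 256 + 6 × 16 + 3 × 1
= 8192 + 1536 + 96 + 3
= 9827



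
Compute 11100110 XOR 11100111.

XOR: 1 when bits differ
  11100110
^ 11100111
----------
  00000001
Decimal: 230 ^ 231 = 1



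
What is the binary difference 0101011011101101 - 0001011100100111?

Method 1 - Direct subtraction (column by column from the right: bit − bit − borrow-in; if negative, add 2 and borrow 1 from the next column):
borrow: 0111111000001100
        0101011011101101
-       0001011100100111
------------------------
        0011111111000110

Method 2 - Add two's complement:
Two's complement of 0001011100100111: invert → 1110100011011000, add 1 → 1110100011011001
  0101011011101101
+ 1110100011011001
------------------
 10011111111000110  (end carry out of the top bit = 1)
Discarding the end carry: 0011111111000110
Decimal check:
  0101011011101101 = 16384 + 4096 + 1024 + 512 + 128 + 64 + 32 + 8 + 4 + 1 = 22253
  0001011100100111 = 4096 + 1024 + 512 + 256 + 32 + 4 + 2 + 1 = 5927
  22253 - 5927 = 16326, and 0011111111000110 = 8192 + 4096 + 2048 + 1024 + 512 + 256 + 128 + 64 + 4 + 2 = 16326 ✓



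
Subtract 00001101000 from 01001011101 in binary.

Method 1 - Direct subtraction (column by column from the right: bit − bit − borrow-in; if negative, add 2 and borrow 1 from the next column):
borrow: 01111000000
        01001011101
-       00001101000
-------------------
        00111110101

Method 2 - Add two's complement:
Two's complement of 00001101000: invert → 11110010111, add 1 → 11110011000
  01001011101
+ 11110011000
-------------
 100111110101  (end carry out of the top bit = 1)
Discarding the end carry: 00111110101
Decimal check:
  01001011101 = 512 + 64 + 16 + 8 + 4 + 1 = 605
  00001101000 = 64 + 32 + 8 = 104
  605 - 104 = 501, and 00111110101 = 256 + 128 + 64 + 32 + 16 + 4 + 1 = 501 ✓



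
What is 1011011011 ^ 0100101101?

XOR: 1 when bits differ
  1011011011
^ 0100101101
------------
  1111110110
Decimal: 731 ^ 301 = 1014



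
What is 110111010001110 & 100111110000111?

AND: 1 only when both bits are 1
  110111010001110
& 100111110000111
-----------------
  100111010000110
Decimal: 28302 & 20359 = 20102



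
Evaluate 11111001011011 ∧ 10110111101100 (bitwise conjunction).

AND: 1 only when both bits are 1
  11111001011011
& 10110111101100
----------------
  10110001001000
Decimal: 15963 & 11756 = 11336



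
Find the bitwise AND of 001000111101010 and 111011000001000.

AND: 1 only when both bits are 1
  001000111101010
& 111011000001000
-----------------
  001000000001000
Decimal: 4586 & 30216 = 4104



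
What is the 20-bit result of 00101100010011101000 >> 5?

Original: 00101100010011101000 (decimal 181480)
Shift right by 5 positions
Drop the 5 low bits; fill with zeros on the left
Result: 00000001011000100111 (decimal 5671)
Equivalent: 181480 >> 5 = 181480 ÷ 2^5 = 5671



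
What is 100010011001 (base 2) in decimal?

Sum of powers of 2 for each 1-bit:
2^0 + 2^3 + 2^4 + 2^7 + 2^11
= 1 + 8 + 16 + 128 + 2048
= 2201



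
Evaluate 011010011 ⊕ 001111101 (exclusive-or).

XOR: 1 when bits differ
  011010011
^ 001111101
-----------
  010101110
Decimal: 211 ^ 125 = 174



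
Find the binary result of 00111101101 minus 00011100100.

Method 1 - Direct subtraction (column by column from the right: bit − bit − borrow-in; if negative, add 2 and borrow 1 from the next column):
borrow: 00000000000
        00111101101
-       00011100100
-------------------
        00100001001

Method 2 - Add two's complement:
Two's complement of 00011100100: invert → 11100011011, add 1 → 11100011100
  00111101101
+ 11100011100
-------------
 100100001001  (end carry out of the top bit = 1)
Discarding the end carry: 00100001001
Decimal check:
  00111101101 = 256 + 128 + 64 + 32 + 8 + 4 + 1 = 493
  00011100100 = 128 + 64 + 32 + 4 = 228
  493 - 228 = 265, and 00100001001 = 256 + 8 + 1 = 265 ✓



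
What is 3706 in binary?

Using repeated division by 2:
3706 ÷ 2 = 1853 remainder 0
1853 ÷ 2 = 926 remainder 1
926 ÷ 2 = 463 remainder 0
463 ÷ 2 = 231 remainder 1
231 ÷ 2 = 115 remainder 1
115 ÷ 2 = 57 remainder 1
57 ÷ 2 = 28 remainder 1
28 ÷ 2 = 14 remainder 0
14 ÷ 2 = 7 remainder 0
7 ÷ 2 = 3 remainder 1
3 ÷ 2 = 1 remainder 1
1 ÷ 2 = 0 remainder 1
Reading remainders bottom to top: 111001111010



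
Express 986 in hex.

Using repeated division by 16 (digits 10–15 are A–F):
986 ÷ 16 = 61 remainder 10 (A)
61 ÷ 16 = 3 remainder 13 (D)
3 ÷ 16 = 0 remainder 3
Reading remainders bottom to top: 3DA



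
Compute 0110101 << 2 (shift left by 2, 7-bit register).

Original: 0110101 (decimal 53)
Shift left by 2 positions
Append 2 zeros on the right and drop the 2 high bits that overflow the 7-bit width
Result: 1010100 (decimal 84)
Equivalent: 53 << 2 = 53 × 2^2 = 212, truncated to 7 bits = 84



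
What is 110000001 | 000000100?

OR: 1 when either bit is 1
  110000001
| 000000100
-----------
  110000101
Decimal: 385 | 4 = 389



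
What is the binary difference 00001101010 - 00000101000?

Method 1 - Direct subtraction (column by column from the right: bit − bit − borrow-in; if negative, add 2 and borrow 1 from the next column):
borrow: 00000000000
        00001101010
-       00000101000
-------------------
        00001000010

Method 2 - Add two's complement:
Two's complement of 00000101000: invert → 11111010111, add 1 → 11111011000
  00001101010
+ 11111011000
-------------
 100001000010  (end carry out of the top bit = 1)
Discarding the end carry: 00001000010
Decimal check:
  00001101010 = 64 + 32 + 8 + 2 = 106
  00000101000 = 32 + 8 = 40
  106 - 40 = 66, and 00001000010 = 64 + 2 = 66 ✓



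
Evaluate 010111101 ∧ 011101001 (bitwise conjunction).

AND: 1 only when both bits are 1
  010111101
& 011101001
-----------
  010101001
Decimal: 189 & 233 = 169



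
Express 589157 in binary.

Using repeated division by 2:
589157 ÷ 2 = 294578 remainder 1
294578 ÷ 2 = 147289 remainder 0
147289 ÷ 2 = 73644 remainder 1
73644 ÷ 2 = 36822 remainder 0
36822 ÷ 2 = 18411 remainder 0
18411 ÷ 2 = 9205 remainder 1
9205 ÷ 2 = 4602 remainder 1
4602 ÷ 2 = 2301 remainder 0
2301 ÷ 2 = 1150 remainder 1
1150 ÷ 2 = 575 remainder 0
575 ÷ 2 = 287 remainder 1
287 ÷ 2 = 143 remainder 1
143 ÷ 2 = 71 remainder 1
71 ÷ 2 = 35 remainder 1
35 ÷ 2 = 17 remainder 1
17 ÷ 2 = 8 remainder 1
8 ÷ 2 = 4 remainder 0
4 ÷ 2 = 2 remainder 0
2 ÷ 2 = 1 remainder 0
1 ÷ 2 = 0 remainder 1
Reading remainders bottom to top: 10001111110101100101



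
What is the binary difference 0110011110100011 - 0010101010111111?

Method 1 - Direct subtraction (column by column from the right: bit − bit − borrow-in; if negative, add 2 and borrow 1 from the next column):
borrow: 0111000111111000
        0110011110100011
-       0010101010111111
------------------------
        0011110011100100

Method 2 - Add two's complement:
Two's complement of 0010101010111111: invert → 1101010101000000, add 1 → 1101010101000001
  0110011110100011
+ 1101010101000001
------------------
 10011110011100100  (end carry out of the top bit = 1)
Discarding the end carry: 0011110011100100
Decimal check:
  0110011110100011 = 16384 + 8192 + 1024 + 512 + 256 + 128 + 32 + 2 + 1 = 26531
  0010101010111111 = 8192 + 2048 + 512 + 128 + 32 + 16 + 8 + 4 + 2 + 1 = 10943
  26531 - 10943 = 15588, and 0011110011100100 = 8192 + 4096 + 2048 + 1024 + 128 + 64 + 32 + 4 = 15588 ✓



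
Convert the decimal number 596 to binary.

Using repeated division by 2:
596 ÷ 2 = 298 remainder 0
298 ÷ 2 = 149 remainder 0
149 ÷ 2 = 74 remainder 1
74 ÷ 2 = 37 remainder 0
37 ÷ 2 = 18 remainder 1
18 ÷ 2 = 9 remainder 0
9 ÷ 2 = 4 remainder 1
4 ÷ 2 = 2 remainder 0
2 ÷ 2 = 1 remainder 0
1 ÷ 2 = 0 remainder 1
Reading remainders bottom to top: 1001010100



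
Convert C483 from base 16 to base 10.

Expand by place value (powers of 16):
Digit values: C = 12
C483 = 12 × 16^3 + 4 × 16^2 + 8 × 16^1 + 3 × 16^0
= 12 × 4096 + 4 × 256 + 8 × 16 + 3 × 1
= 49152 + 1024 + 128 + 3
= 50307



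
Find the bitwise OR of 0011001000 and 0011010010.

OR: 1 when either bit is 1
  0011001000
| 0011010010
------------
  0011011010
Decimal: 200 | 210 = 218



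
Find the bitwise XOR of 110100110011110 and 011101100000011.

XOR: 1 when bits differ
  110100110011110
^ 011101100000011
-----------------
  101001010011101
Decimal: 27038 ^ 15107 = 21149



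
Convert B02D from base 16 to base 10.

Expand by place value (powers of 16):
Digit values: B = 11, D = 13
B02D = 11 × 16^3 + 0 × 16^2 + 2 × 16^1 + 13 × 16^0
= 11 × 4096 + 0 × 256 + 2 × 16 + 13 × 1
= 45056 + 0 + 32 + 13
= 45101



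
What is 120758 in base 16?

Using repeated division by 16 (digits 10–15 are A–F):
120758 ÷ 16 = 7547 remainder 6
7547 ÷ 16 = 471 remainder 11 (B)
471 ÷ 16 = 29 remainder 7
29 ÷ 16 = 1 remainder 13 (D)
1 ÷ 16 = 0 remainder 1
Reading remainders bottom to top: 1D7B6



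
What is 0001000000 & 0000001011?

AND: 1 only when both bits are 1
  0001000000
& 0000001011
------------
  0000000000
Decimal: 64 & 11 = 0



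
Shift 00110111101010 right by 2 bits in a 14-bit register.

Original: 00110111101010 (decimal 3562)
Shift right by 2 positions
Drop the 2 low bits; fill with zeros on the left
Result: 00001101111010 (decimal 890)
Equivalent: 3562 >> 2 = 3562 ÷ 2^2 = 890



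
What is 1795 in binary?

Using repeated division by 2:
1795 ÷ 2 = 897 remainder 1
897 ÷ 2 = 448 remainder 1
448 ÷ 2 = 224 remainder 0
224 ÷ 2 = 112 remainder 0
112 ÷ 2 = 56 remainder 0
56 ÷ 2 = 28 remainder 0
28 ÷ 2 = 14 remainder 0
14 ÷ 2 = 7 remainder 0
7 ÷ 2 = 3 remainder 1
3 ÷ 2 = 1 remainder 1
1 ÷ 2 = 0 remainder 1
Reading remainders bottom to top: 11100000011



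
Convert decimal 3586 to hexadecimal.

Using repeated division by 16 (digits 10–15 are A–F):
3586 ÷ 16 = 224 remainder 2
224 ÷ 16 = 14 remainder 0
14 ÷ 16 = 0 remainder 14 (E)
Reading remainders bottom to top: E02



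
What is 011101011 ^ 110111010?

XOR: 1 when bits differ
  011101011
^ 110111010
-----------
  101010001
Decimal: 235 ^ 442 = 337



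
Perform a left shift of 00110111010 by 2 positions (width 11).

Original: 00110111010 (decimal 442)
Shift left by 2 positions
Append 2 zeros on the right
Result: 11011101000 (decimal 1768)
Equivalent: 442 << 2 = 442 × 2^2 = 1768



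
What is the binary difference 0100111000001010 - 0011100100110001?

Method 1 - Direct subtraction (column by column from the right: bit − bit − borrow-in; if negative, add 2 and borrow 1 from the next column):
borrow: 0110001111100010
        0100111000001010
-       0011100100110001
------------------------
        0001010011011001

Method 2 - Add two's complement:
Two's complement of 0011100100110001: invert → 1100011011001110, add 1 → 1100011011001111
  0100111000001010
+ 1100011011001111
------------------
 10001010011011001  (end carry out of the top bit = 1)
Discarding the end carry: 0001010011011001
Decimal check:
  0100111000001010 = 16384 + 2048 + 1024 + 512 + 8 + 2 = 19978
  0011100100110001 = 8192 + 4096 + 2048 + 256 + 32 + 16 + 1 = 14641
  19978 - 14641 = 5337, and 0001010011011001 = 4096 + 1024 + 128 + 64 + 16 + 8 + 1 = 5337 ✓



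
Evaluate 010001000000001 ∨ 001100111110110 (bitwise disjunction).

OR: 1 when either bit is 1
  010001000000001
| 001100111110110
-----------------
  011101111110111
Decimal: 8705 | 6646 = 15351



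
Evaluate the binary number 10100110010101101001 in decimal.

Sum of powers of 2 for each 1-bit:
2^0 + 2^3 + 2^5 + 2^6 + 2^8 + 2^10 + 2^13 + 2^14 + 2^17 + 2^19
= 1 + 8 + 32 + 64 + 256 + 1024 + 8192 + 16384 + 131072 + 524288
= 681321



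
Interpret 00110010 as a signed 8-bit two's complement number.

Binary: 00110010
Sign bit: 0 (non-negative)
Read directly as an unsigned value:
00110010 = 32 + 16 + 2 = 50
Value: 50



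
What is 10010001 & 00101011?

AND: 1 only when both bits are 1
  10010001
& 00101011
----------
  00000001
Decimal: 145 & 43 = 1



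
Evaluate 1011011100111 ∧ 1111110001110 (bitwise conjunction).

AND: 1 only when both bits are 1
  1011011100111
& 1111110001110
---------------
  1011010000110
Decimal: 5863 & 8078 = 5766



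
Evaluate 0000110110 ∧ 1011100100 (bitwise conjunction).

AND: 1 only when both bits are 1
  0000110110
& 1011100100
------------
  0000100100
Decimal: 54 & 740 = 36



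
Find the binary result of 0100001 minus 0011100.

Method 1 - Direct subtraction (column by column from the right: bit − bit − borrow-in; if negative, add 2 and borrow 1 from the next column):
borrow: 0111000
        0100001
-       0011100
---------------
        0000101

Method 2 - Add two's complement:
Two's complement of 0011100: invert → 1100011, add 1 → 1100100
  0100001
+ 1100100
---------
 10000101  (end carry out of the top bit = 1)
Discarding the end carry: 0000101
Decimal check:
  0100001 = 32 + 1 = 33
  0011100 = 16 + 8 + 4 = 28
  33 - 28 = 5, and 0000101 = 4 + 1 = 5 ✓



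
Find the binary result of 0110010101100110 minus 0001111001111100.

Method 1 - Direct subtraction (column by column from the right: bit − bit − borrow-in; if negative, add 2 and borrow 1 from the next column):
borrow: 0011110111110000
        0110010101100110
-       0001111001111100
------------------------
        0100011011101010

Method 2 - Add two's complement:
Two's complement of 0001111001111100: invert → 1110000110000011, add 1 → 1110000110000100
  0110010101100110
+ 1110000110000100
------------------
 10100011011101010  (end carry out of the top bit = 1)
Discarding the end carry: 0100011011101010
Decimal check:
  0110010101100110 = 16384 + 8192 + 1024 + 256 + 64 + 32 + 4 + 2 = 25958
  0001111001111100 = 4096 + 2048 + 1024 + 512 + 64 + 32 + 16 + 8 + 4 = 7804
  25958 - 7804 = 18154, and 0100011011101010 = 16384 + 1024 + 512 + 128 + 64 + 32 + 8 + 2 = 18154 ✓



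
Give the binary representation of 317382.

Using repeated division by 2:
317382 ÷ 2 = 158691 remainder 0
158691 ÷ 2 = 79345 remainder 1
79345 ÷ 2 = 39672 remainder 1
39672 ÷ 2 = 19836 remainder 0
19836 ÷ 2 = 9918 remainder 0
9918 ÷ 2 = 4959 remainder 0
4959 ÷ 2 = 2479 remainder 1
2479 ÷ 2 = 1239 remainder 1
1239 ÷ 2 = 619 remainder 1
619 ÷ 2 = 309 remainder 1
309 ÷ 2 = 154 remainder 1
154 ÷ 2 = 77 remainder 0
77 ÷ 2 = 38 remainder 1
38 ÷ 2 = 19 remainder 0
19 ÷ 2 = 9 remainder 1
9 ÷ 2 = 4 remainder 1
4 ÷ 2 = 2 remainder 0
2 ÷ 2 = 1 remainder 0
1 ÷ 2 = 0 remainder 1
Reading remainders bottom to top: 1001101011111000110



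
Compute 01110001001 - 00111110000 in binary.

Method 1 - Direct subtraction (column by column from the right: bit − bit − borrow-in; if negative, add 2 and borrow 1 from the next column):
borrow: 01111100000
        01110001001
-       00111110000
-------------------
        00110011001

Method 2 - Add two's complement:
Two's complement of 00111110000: invert → 11000001111, add 1 → 11000010000
  01110001001
+ 11000010000
-------------
 100110011001  (end carry out of the top bit = 1)
Discarding the end carry: 00110011001
Decimal check:
  01110001001 = 512 + 256 + 128 + 8 + 1 = 905
  00111110000 = 256 + 128 + 64 + 32 + 16 = 496
  905 - 496 = 409, and 00110011001 = 256 + 128 + 16 + 8 + 1 = 409 ✓



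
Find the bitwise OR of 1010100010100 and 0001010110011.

OR: 1 when either bit is 1
  1010100010100
| 0001010110011
---------------
  1011110110111
Decimal: 5396 | 691 = 6071



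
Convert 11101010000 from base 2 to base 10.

Sum of powers of 2 for each 1-bit:
2^4 + 2^6 + 2^8 + 2^9 + 2^10
= 16 + 64 + 256 + 512 + 1024
= 1872



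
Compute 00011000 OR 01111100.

OR: 1 when either bit is 1
  00011000
| 01111100
----------
  01111100
Decimal: 24 | 124 = 124



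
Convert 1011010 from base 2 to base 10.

Sum of powers of 2 for each 1-bit:
2^1 + 2^3 + 2^4 + 2^6
= 2 + 8 + 16 + 64
= 90



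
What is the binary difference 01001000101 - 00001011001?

Method 1 - Direct subtraction (column by column from the right: bit − bit − borrow-in; if negative, add 2 and borrow 1 from the next column):
borrow: 01111110000
        01001000101
-       00001011001
-------------------
        00111101100

Method 2 - Add two's complement:
Two's complement of 00001011001: invert → 11110100110, add 1 → 11110100111
  01001000101
+ 11110100111
-------------
 100111101100  (end carry out of the top bit = 1)
Discarding the end carry: 00111101100
Decimal check:
  01001000101 = 512 + 64 + 4 + 1 = 581
  00001011001 = 64 + 16 + 8 + 1 = 89
  581 - 89 = 492, and 00111101100 = 256 + 128 + 64 + 32 + 8 + 4 = 492 ✓



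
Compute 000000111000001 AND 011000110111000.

AND: 1 only when both bits are 1
  000000111000001
& 011000110111000
-----------------
  000000110000000
Decimal: 449 & 12728 = 384



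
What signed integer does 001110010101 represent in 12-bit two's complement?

Binary: 001110010101
Sign bit: 0 (non-negative)
Read directly as an unsigned value:
001110010101 = 512 + 256 + 128 + 16 + 4 + 1 = 917
Value: 917



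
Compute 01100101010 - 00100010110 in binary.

Method 1 - Direct subtraction (column by column from the right: bit − bit − borrow-in; if negative, add 2 and borrow 1 from the next column):
borrow: 00000101000
        01100101010
-       00100010110
-------------------
        01000010100

Method 2 - Add two's complement:
Two's complement of 00100010110: invert → 11011101001, add 1 → 11011101010
  01100101010
+ 11011101010
-------------
 101000010100  (end carry out of the top bit = 1)
Discarding the end carry: 01000010100
Decimal check:
  01100101010 = 512 + 256 + 32 + 8 + 2 = 810
  00100010110 = 256 + 16 + 4 + 2 = 278
  810 - 278 = 532, and 01000010100 = 512 + 16 + 4 = 532 ✓



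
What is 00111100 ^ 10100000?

XOR: 1 when bits differ
  00111100
^ 10100000
----------
  10011100
Decimal: 60 ^ 160 = 156



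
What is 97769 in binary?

Using repeated division by 2:
97769 ÷ 2 = 48884 remainder 1
48884 ÷ 2 = 24442 remainder 0
24442 ÷ 2 = 12221 remainder 0
12221 ÷ 2 = 6110 remainder 1
6110 ÷ 2 = 3055 remainder 0
3055 ÷ 2 = 1527 remainder 1
1527 ÷ 2 = 763 remainder 1
763 ÷ 2 = 381 remainder 1
381 ÷ 2 = 190 remainder 1
190 ÷ 2 = 95 remainder 0
95 ÷ 2 = 47 remainder 1
47 ÷ 2 = 23 remainder 1
23 ÷ 2 = 11 remainder 1
11 ÷ 2 = 5 remainder 1
5 ÷ 2 = 2 remainder 1
2 ÷ 2 = 1 remainder 0
1 ÷ 2 = 0 remainder 1
Reading remainders bottom to top: 10111110111101001



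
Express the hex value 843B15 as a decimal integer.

Expand by place value (powers of 16):
Digit values: B = 11
843B15 = 8 × 16^5 + 4 × 16^4 + 3 × 16^3 + 11 × 16^2 + 1 × 16^1 + 5 × 16^0
= 8 × 1048576 + 4 × 65536 + 3 × 4096 + 11 × 256 + 1 × 16 + 5 × 1
= 8388608 + 262144 + 12288 + 2816 + 16 + 5
= 8665877



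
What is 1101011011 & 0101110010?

AND: 1 only when both bits are 1
  1101011011
& 0101110010
------------
  0101010010
Decimal: 859 & 370 = 338



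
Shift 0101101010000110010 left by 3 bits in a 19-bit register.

Original: 0101101010000110010 (decimal 185394)
Shift left by 3 positions
Append 3 zeros on the right and drop the 3 high bits that overflow the 19-bit width
Result: 1101010000110010000 (decimal 434576)
Equivalent: 185394 << 3 = 185394 × 2^3 = 1483152, truncated to 19 bits = 434576



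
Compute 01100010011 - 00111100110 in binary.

Method 1 - Direct subtraction (column by column from the right: bit − bit − borrow-in; if negative, add 2 and borrow 1 from the next column):
borrow: 01111011000
        01100010011
-       00111100110
-------------------
        00100101101

Method 2 - Add two's complement:
Two's complement of 00111100110: invert → 11000011001, add 1 → 11000011010
  01100010011
+ 11000011010
-------------
 100100101101  (end carry out of the top bit = 1)
Discarding the end carry: 00100101101
Decimal check:
  01100010011 = 512 + 256 + 16 + 2 + 1 = 787
  00111100110 = 256 + 128 + 64 + 32 + 4 + 2 = 486
  787 - 486 = 301, and 00100101101 = 256 + 32 + 8 + 4 + 1 = 301 ✓



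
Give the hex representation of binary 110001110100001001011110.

Group into 4-bit nibbles from right:
  1100 = C
  0111 = 7
  0100 = 4
  0010 = 2
  0101 = 5
  1110 = E
Result: C7425E



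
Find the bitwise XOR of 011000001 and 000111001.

XOR: 1 when bits differ
  011000001
^ 000111001
-----------
  011111000
Decimal: 193 ^ 57 = 248



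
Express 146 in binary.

Using repeated division by 2:
146 ÷ 2 = 73 remainder 0
73 ÷ 2 = 36 remainder 1
36 ÷ 2 = 18 remainder 0
18 ÷ 2 = 9 remainder 0
9 ÷ 2 = 4 remainder 1
4 ÷ 2 = 2 remainder 0
2 ÷ 2 = 1 remainder 0
1 ÷ 2 = 0 remainder 1
Reading remainders bottom to top: 10010010



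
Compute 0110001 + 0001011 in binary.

Add column by column from the right: bit + bit + carry-in; write the sum mod 2, carry 1 when the sum is 2 or 3.
carry:  0000110
        0110001
+       0001011
---------------
       00111100
(the carry out of the leftmost column, 0, becomes the leading bit)
Decimal check:
  0110001 = 32 + 16 + 1 = 49
  0001011 = 8 + 2 + 1 = 11
  49 + 11 = 60, and 00111100 = 32 + 16 + 8 + 4 = 60 ✓



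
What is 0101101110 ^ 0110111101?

XOR: 1 when bits differ
  0101101110
^ 0110111101
------------
  0011010011
Decimal: 366 ^ 445 = 211



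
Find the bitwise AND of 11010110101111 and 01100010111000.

AND: 1 only when both bits are 1
  11010110101111
& 01100010111000
----------------
  01000010101000
Decimal: 13743 & 6328 = 4264



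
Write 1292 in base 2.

Using repeated division by 2:
1292 ÷ 2 = 646 remainder 0
646 ÷ 2 = 323 remainder 0
323 ÷ 2 = 161 remainder 1
161 ÷ 2 = 80 remainder 1
80 ÷ 2 = 40 remainder 0
40 ÷ 2 = 20 remainder 0
20 ÷ 2 = 10 remainder 0
10 ÷ 2 = 5 remainder 0
5 ÷ 2 = 2 remainder 1
2 ÷ 2 = 1 remainder 0
1 ÷ 2 = 0 remainder 1
Reading remainders bottom to top: 10100001100



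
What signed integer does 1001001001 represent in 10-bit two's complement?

Binary: 1001001001
Sign bit: 1 (negative)
Invert: 0110110110
Add 1:  0110110111
Magnitude: 0110110111 = 256 + 128 + 32 + 16 + 4 + 2 + 1 = 439
Value: -439



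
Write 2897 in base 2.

Using repeated division by 2:
2897 ÷ 2 = 1448 remainder 1
1448 ÷ 2 = 724 remainder 0
724 ÷ 2 = 362 remainder 0
362 ÷ 2 = 181 remainder 0
181 ÷ 2 = 90 remainder 1
90 ÷ 2 = 45 remainder 0
45 ÷ 2 = 22 remainder 1
22 ÷ 2 = 11 remainder 0
11 ÷ 2 = 5 remainder 1
5 ÷ 2 = 2 remainder 1
2 ÷ 2 = 1 remainder 0
1 ÷ 2 = 0 remainder 1
Reading remainders bottom to top: 101101010001



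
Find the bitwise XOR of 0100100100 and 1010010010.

XOR: 1 when bits differ
  0100100100
^ 1010010010
------------
  1110110110
Decimal: 292 ^ 658 = 950



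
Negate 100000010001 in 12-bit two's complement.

Original (sign bit 1, negative): 100000010001
Step 1 - Invert all bits: 011111101110
Step 2 - Add 1: 011111101111
Verification: 100000010001 + 011111101111 = 1000000000000; discarding the end carry (carry out of the top bit) leaves the 12-bit value 000000000000, as required for x + (-x)



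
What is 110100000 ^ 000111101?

XOR: 1 when bits differ
  110100000
^ 000111101
-----------
  110011101
Decimal: 416 ^ 61 = 413



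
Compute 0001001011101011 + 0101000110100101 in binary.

Add column by column from the right: bit + bit + carry-in; write the sum mod 2, carry 1 when the sum is 2 or 3.
carry:  0010011111011110
        0001001011101011
+       0101000110100101
------------------------
       00110010010010000
(the carry out of the leftmost column, 0, becomes the leading bit)
Decimal check:
  0001001011101011 = 4096 + 512 + 128 + 64 + 32 + 8 + 2 + 1 = 4843
  0101000110100101 = 16384 + 4096 + 256 + 128 + 32 + 4 + 1 = 20901
  4843 + 20901 = 25744, and 00110010010010000 = 16384 + 8192 + 1024 + 128 + 16 = 25744 ✓



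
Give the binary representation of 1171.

Using repeated division by 2:
1171 ÷ 2 = 585 remainder 1
585 ÷ 2 = 292 remainder 1
292 ÷ 2 = 146 remainder 0
146 ÷ 2 = 73 remainder 0
73 ÷ 2 = 36 remainder 1
36 ÷ 2 = 18 remainder 0
18 ÷ 2 = 9 remainder 0
9 ÷ 2 = 4 remainder 1
4 ÷ 2 = 2 remainder 0
2 ÷ 2 = 1 remainder 0
1 ÷ 2 = 0 remainder 1
Reading remainders bottom to top: 10010010011



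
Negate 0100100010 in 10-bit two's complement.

Original: 0100100010
Step 1 - Invert all bits: 1011011101
Step 2 - Add 1: 1011011110
Verification: 0100100010 + 1011011110 = 10000000000; discarding the end carry (carry out of the top bit) leaves the 10-bit value 0000000000, as required for x + (-x)



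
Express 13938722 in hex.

Using repeated division by 16 (digits 10–15 are A–F):
13938722 ÷ 16 = 871170 remainder 2
871170 ÷ 16 = 54448 remainder 2
54448 ÷ 16 = 3403 remainder 0
3403 ÷ 16 = 212 remainder 11 (B)
212 ÷ 16 = 13 remainder 4
13 ÷ 16 = 0 remainder 13 (D)
Reading remainders bottom to top: D4B022



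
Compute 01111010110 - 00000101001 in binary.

Method 1 - Direct subtraction (column by column from the right: bit − bit − borrow-in; if negative, add 2 and borrow 1 from the next column):
borrow: 00001010010
        01111010110
-       00000101001
-------------------
        01110101101

Method 2 - Add two's complement:
Two's complement of 00000101001: invert → 11111010110, add 1 → 11111010111
  01111010110
+ 11111010111
-------------
 101110101101  (end carry out of the top bit = 1)
Discarding the end carry: 01110101101
Decimal check:
  01111010110 = 512 + 256 + 128 + 64 + 16 + 4 + 2 = 982
  00000101001 = 32 + 8 + 1 = 41
  982 - 41 = 941, and 01110101101 = 512 + 256 + 128 + 32 + 8 + 4 + 1 = 941 ✓



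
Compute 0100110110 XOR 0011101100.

XOR: 1 when bits differ
  0100110110
^ 0011101100
------------
  0111011010
Decimal: 310 ^ 236 = 474



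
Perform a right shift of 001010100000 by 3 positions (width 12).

Original: 001010100000 (decimal 672)
Shift right by 3 positions
Drop the 3 low bits; fill with zeros on the left
Result: 000001010100 (decimal 84)
Equivalent: 672 >> 3 = 672 ÷ 2^3 = 84



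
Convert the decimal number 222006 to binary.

Using repeated division by 2:
222006 ÷ 2 = 111003 remainder 0
111003 ÷ 2 = 55501 remainder 1
55501 ÷ 2 = 27750 remainder 1
27750 ÷ 2 = 13875 remainder 0
13875 ÷ 2 = 6937 remainder 1
6937 ÷ 2 = 3468 remainder 1
3468 ÷ 2 = 1734 remainder 0
1734 ÷ 2 = 867 remainder 0
867 ÷ 2 = 433 remainder 1
433 ÷ 2 = 216 remainder 1
216 ÷ 2 = 108 remainder 0
108 ÷ 2 = 54 remainder 0
54 ÷ 2 = 27 remainder 0
27 ÷ 2 = 13 remainder 1
13 ÷ 2 = 6 remainder 1
6 ÷ 2 = 3 remainder 0
3 ÷ 2 = 1 remainder 1
1 ÷ 2 = 0 remainder 1
Reading remainders bottom to top: 110110001100110110



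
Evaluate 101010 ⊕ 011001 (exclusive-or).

XOR: 1 when bits differ
  101010
^ 011001
--------
  110011
Decimal: 42 ^ 25 = 51



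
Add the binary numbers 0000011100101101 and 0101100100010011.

Add column by column from the right: bit + bit + carry-in; write the sum mod 2, carry 1 when the sum is 2 or 3.
carry:  0011111001111110
        0000011100101101
+       0101100100010011
------------------------
       00110000001000000
(the carry out of the leftmost column, 0, becomes the leading bit)
Decimal check:
  0000011100101101 = 1024 + 512 + 256 + 32 + 8 + 4 + 1 = 1837
  0101100100010011 = 16384 + 4096 + 2048 + 256 + 16 + 2 + 1 = 22803
  1837 + 22803 = 24640, and 00110000001000000 = 16384 + 8192 + 64 = 24640 ✓



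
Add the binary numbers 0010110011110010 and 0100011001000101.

Add column by column from the right: bit + bit + carry-in; write the sum mod 2, carry 1 when the sum is 2 or 3.
carry:  0001100110000000
        0010110011110010
+       0100011001000101
------------------------
       00111001100110111
(the carry out of the leftmost column, 0, becomes the leading bit)
Decimal check:
  0010110011110010 = 8192 + 2048 + 1024 + 128 + 64 + 32 + 16 + 2 = 11506
  0100011001000101 = 16384 + 1024 + 512 + 64 + 4 + 1 = 17989
  11506 + 17989 = 29495, and 00111001100110111 = 16384 + 8192 + 4096 + 512 + 256 + 32 + 16 + 4 + 2 + 1 = 29495 ✓



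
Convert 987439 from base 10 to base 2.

Using repeated division by 2:
987439 ÷ 2 = 493719 remainder 1
493719 ÷ 2 = 246859 remainder 1
246859 ÷ 2 = 123429 remainder 1
123429 ÷ 2 = 61714 remainder 1
61714 ÷ 2 = 30857 remainder 0
30857 ÷ 2 = 15428 remainder 1
15428 ÷ 2 = 7714 remainder 0
7714 ÷ 2 = 3857 remainder 0
3857 ÷ 2 = 1928 remainder 1
1928 ÷ 2 = 964 remainder 0
964 ÷ 2 = 482 remainder 0
482 ÷ 2 = 241 remainder 0
241 ÷ 2 = 120 remainder 1
120 ÷ 2 = 60 remainder 0
60 ÷ 2 = 30 remainder 0
30 ÷ 2 = 15 remainder 0
15 ÷ 2 = 7 remainder 1
7 ÷ 2 = 3 remainder 1
3 ÷ 2 = 1 remainder 1
1 ÷ 2 = 0 remainder 1
Reading remainders bottom to top: 11110001000100101111



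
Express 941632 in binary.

Using repeated division by 2:
941632 ÷ 2 = 470816 remainder 0
470816 ÷ 2 = 235408 remainder 0
235408 ÷ 2 = 117704 remainder 0
117704 ÷ 2 = 58852 remainder 0
58852 ÷ 2 = 29426 remainder 0
29426 ÷ 2 = 14713 remainder 0
14713 ÷ 2 = 7356 remainder 1
7356 ÷ 2 = 3678 remainder 0
3678 ÷ 2 = 1839 remainder 0
1839 ÷ 2 = 919 remainder 1
919 ÷ 2 = 459 remainder 1
459 ÷ 2 = 229 remainder 1
229 ÷ 2 = 114 remainder 1
114 ÷ 2 = 57 remainder 0
57 ÷ 2 = 28 remainder 1
28 ÷ 2 = 14 remainder 0
14 ÷ 2 = 7 remainder 0
7 ÷ 2 = 3 remainder 1
3 ÷ 2 = 1 remainder 1
1 ÷ 2 = 0 remainder 1
Reading remainders bottom to top: 11100101111001000000



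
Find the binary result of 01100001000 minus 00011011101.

Method 1 - Direct subtraction (column by column from the right: bit − bit − borrow-in; if negative, add 2 and borrow 1 from the next column):
borrow: 00111111110
        01100001000
-       00011011101
-------------------
        01000101011

Method 2 - Add two's complement:
Two's complement of 00011011101: invert → 11100100010, add 1 → 11100100011
  01100001000
+ 11100100011
-------------
 101000101011  (end carry out of the top bit = 1)
Discarding the end carry: 01000101011
Decimal check:
  01100001000 = 512 + 256 + 8 = 776
  00011011101 = 128 + 64 + 16 + 8 + 4 + 1 = 221
  776 - 221 = 555, and 01000101011 = 512 + 32 + 8 + 2 + 1 = 555 ✓

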